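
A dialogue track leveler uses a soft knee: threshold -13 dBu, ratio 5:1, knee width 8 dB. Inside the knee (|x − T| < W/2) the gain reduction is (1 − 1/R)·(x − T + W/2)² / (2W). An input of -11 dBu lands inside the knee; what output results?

-12.8 dBu

x − T + W/2 = -11 − (-13) + 4 = 6.
GR = (1 − 1/5) × 6² / 16 = 0.8 × 36 / 16 = 1.8 dB.
Output = -11 − 1.8 = -12.8 dBu.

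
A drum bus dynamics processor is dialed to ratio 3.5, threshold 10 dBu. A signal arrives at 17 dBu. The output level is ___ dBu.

The input is 7 dB above the 10 dBu threshold.
3.5:1 compression reduces that to 7/3.5 = 2 dB over.
Output = 10 + 2 = 12 dBu.

12 dBu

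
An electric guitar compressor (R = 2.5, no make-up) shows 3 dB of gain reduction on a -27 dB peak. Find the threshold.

Input is 5 dB above T (since output overshoot × R = input overshoot: (-30 − T)·2.5 = -27 − T gives T = -32 dB).
Check: -32 + (-27 − (-32))/2.5 = -32 + 2 = -30 dB. ✓

-32 dB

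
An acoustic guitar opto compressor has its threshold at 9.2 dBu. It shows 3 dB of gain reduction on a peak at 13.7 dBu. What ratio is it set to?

Input overshoot = 13.7 − 9.2 = 4.5 dB.
Output overshoot = 4.5 − 3 = 1.5 dB.
Ratio = input overshoot / output overshoot = 4.5 / 1.5 = 3.

3:1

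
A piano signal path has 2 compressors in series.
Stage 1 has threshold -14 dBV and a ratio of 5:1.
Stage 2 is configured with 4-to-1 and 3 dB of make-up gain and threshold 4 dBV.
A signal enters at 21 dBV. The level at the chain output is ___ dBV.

Stage 1: 35 dB above -14 dBV, reduced 5:1 to 7 dB above → -7 dBV.
Stage 2: below threshold (-7 ≤ 4); passes unchanged; make-up brings it to -4 dBV.

-4 dBV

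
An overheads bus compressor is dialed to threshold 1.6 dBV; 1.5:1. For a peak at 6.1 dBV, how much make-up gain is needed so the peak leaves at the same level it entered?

1.5 dB

Overshoot 4.5 dB → 4.5/1.5 = 3 dB after compression, so the compressed level is 1.6 + 3 = 4.6 dBV.
Make-up = target − compressed = 6.1 − 4.6 = 1.5 dB.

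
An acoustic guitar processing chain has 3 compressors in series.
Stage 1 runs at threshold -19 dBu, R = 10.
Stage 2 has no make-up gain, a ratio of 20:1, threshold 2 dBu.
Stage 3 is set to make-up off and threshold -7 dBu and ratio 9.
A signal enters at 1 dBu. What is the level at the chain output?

Stage 1: 1 dBu is 20 dB over -19 dBu; at 10:1 that becomes 2 dB over, giving -17 dBu.
Stage 2: -17 dBu is at or below the 2 dBu threshold — no compression; output -17 dBu.
Stage 3: below threshold (-17 ≤ -7); passes unchanged; output -17 dBu.

-17 dBu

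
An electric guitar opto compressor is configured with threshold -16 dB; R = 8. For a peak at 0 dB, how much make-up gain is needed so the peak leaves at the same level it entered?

The peak compresses to -16 + 16/8 = -14 dB.
To reach 0 dB requires 0 − (-14) = 14 dB of make-up.

14 dB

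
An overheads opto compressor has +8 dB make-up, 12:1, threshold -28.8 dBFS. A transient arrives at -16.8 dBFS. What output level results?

-19.8 dBFS

-16.8 dBFS sits 12 dB over threshold.
At 12:1 the overshoot is divided by 12, leaving 1 dB above threshold.
So the level is -28.8 + 1 = -27.8 dBFS; make-up adds 8 dB, giving -19.8 dBFS.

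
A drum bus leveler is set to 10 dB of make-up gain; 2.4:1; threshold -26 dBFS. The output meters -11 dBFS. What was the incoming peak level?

-14 dBFS

Stripping the +10 dB make-up gives -21 dBFS at the gain stage.
Post-compression overshoot = -21 − (-26) = 5 dB.
Undo the ratio: input overshoot = 5 × 2.4 = 12 dB, giving input = -14 dBFS.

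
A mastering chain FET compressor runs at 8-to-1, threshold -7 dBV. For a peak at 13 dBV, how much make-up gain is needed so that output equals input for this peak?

17.5 dB

The peak compresses to -7 + 20/8 = -4.5 dBV.
To reach 13 dBV requires 13 − (-4.5) = 17.5 dB of make-up.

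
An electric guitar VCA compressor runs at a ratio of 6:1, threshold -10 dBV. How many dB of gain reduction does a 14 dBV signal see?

20 dB

Overshoot = 14 − (-10) = 24 dB.
At 6:1, output sits 24/6 = 4 dB above threshold.
So the signal is attenuated by 24 − 4 = 20 dB.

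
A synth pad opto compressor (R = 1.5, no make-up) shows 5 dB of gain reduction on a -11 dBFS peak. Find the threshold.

-26 dBFS

Gain reduction = -11 − (-16) = 5 dB; output overshoot = GR / (R − 1) = 5 / 0.5 = 10 dB.
Threshold = output − output overshoot = -16 − 10 = -26 dBFS.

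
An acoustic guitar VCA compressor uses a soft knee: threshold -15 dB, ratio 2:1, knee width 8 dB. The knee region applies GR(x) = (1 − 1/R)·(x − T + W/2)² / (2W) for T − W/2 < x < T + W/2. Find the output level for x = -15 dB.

-15.5 dB

x − T + W/2 = -15 − (-15) + 4 = 4.
GR = (1 − 1/2) × 4² / 16 = 0.5 × 16 / 16 = 0.5 dB.
Output = -15 − 0.5 = -15.5 dB.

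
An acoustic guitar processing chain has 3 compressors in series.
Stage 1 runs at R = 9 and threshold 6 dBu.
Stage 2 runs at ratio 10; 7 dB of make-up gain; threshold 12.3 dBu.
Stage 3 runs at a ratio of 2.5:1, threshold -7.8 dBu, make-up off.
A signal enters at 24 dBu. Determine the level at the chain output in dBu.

Stage 1: 18 dB above 6 dBu, reduced 9:1 to 2 dB above → 8 dBu.
Stage 2: 8 dBu ≤ 12.3 dBu, so stage 2 doesn't engage; make-up brings it to 15 dBu.
Stage 3: 22.8 dB above -7.8 dBu, reduced 2.5:1 to 9.12 dB above → 1.32 dBu.

1.32 dBu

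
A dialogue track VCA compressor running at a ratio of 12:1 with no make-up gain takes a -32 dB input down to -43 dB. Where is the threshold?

Input is 12 dB above T (since output overshoot × R = input overshoot: (-43 − T)·12 = -32 − T gives T = -44 dB).
Check: -44 + (-32 − (-44))/12 = -44 + 1 = -43 dB. ✓

-44 dB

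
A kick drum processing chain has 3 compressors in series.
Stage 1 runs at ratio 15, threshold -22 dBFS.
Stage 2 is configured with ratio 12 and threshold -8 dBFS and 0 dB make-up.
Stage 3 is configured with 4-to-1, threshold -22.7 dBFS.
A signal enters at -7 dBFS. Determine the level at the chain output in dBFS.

Stage 1: 15 dB above -22 dBFS, reduced 15:1 to 1 dB above → -21 dBFS.
Stage 2: -21 dBFS ≤ -8 dBFS, so stage 2 doesn't engage; output -21 dBFS.
Stage 3: overshoot 1.7 dB → 1.7/4 = 0.425 dB → -22.275 dBFS.

-22.275 dBFS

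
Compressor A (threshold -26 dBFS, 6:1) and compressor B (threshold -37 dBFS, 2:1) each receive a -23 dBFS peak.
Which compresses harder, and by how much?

A: overshoot 3 dB → output overshoot 0.5 dB → GR 2.5 dB.
B: overshoot 14 dB → output overshoot 7 dB → GR 7 dB.
B reduces 4.5 dB more.

B, by 4.5 dB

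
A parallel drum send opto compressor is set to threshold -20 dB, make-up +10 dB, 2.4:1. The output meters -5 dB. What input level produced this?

-8 dB

Remove make-up: -5 − 10 = -15 dB.
The compressed level sits -15 − (-20) = 5 dB over threshold.
Input overshoot = R × output overshoot = 12 dB → input = -20 + 12 = -8 dB.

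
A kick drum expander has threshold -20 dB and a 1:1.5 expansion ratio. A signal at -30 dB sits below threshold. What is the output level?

-35 dB

Below threshold, a 1:1.5 expander applies gain = (1.5−1)×(T − x) of attenuation.
(1.5−1) × 10 = 5 dB, so output = -30 − 5 = -35 dB.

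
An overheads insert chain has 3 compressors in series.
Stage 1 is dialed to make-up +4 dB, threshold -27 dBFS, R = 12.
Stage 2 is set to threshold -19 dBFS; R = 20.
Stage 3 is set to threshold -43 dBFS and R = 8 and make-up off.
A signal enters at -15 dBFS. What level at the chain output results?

-40.375 dBFS

Stage 1: 12 dB above -27 dBFS, reduced 12:1 to 1 dB above → -26 dBFS; +4 dB make-up → -22 dBFS.
Stage 2: -22 dBFS is at or below the -19 dBFS threshold — no compression; output -22 dBFS.
Stage 3: -22 dBFS is 21 dB over -43 dBFS; at 8:1 that becomes 2.625 dB over, giving -40.375 dBFS.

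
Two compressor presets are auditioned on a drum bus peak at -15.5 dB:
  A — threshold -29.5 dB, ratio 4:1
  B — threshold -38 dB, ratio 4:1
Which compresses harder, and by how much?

A: 14 dB over, compressed to 3.5 dB over, so 10.5 dB of GR.
B: 22.5 dB over, compressed to 5.625 dB over, so 16.875 dB of GR.
B reduces 6.375 dB more.

B, by 6.375 dB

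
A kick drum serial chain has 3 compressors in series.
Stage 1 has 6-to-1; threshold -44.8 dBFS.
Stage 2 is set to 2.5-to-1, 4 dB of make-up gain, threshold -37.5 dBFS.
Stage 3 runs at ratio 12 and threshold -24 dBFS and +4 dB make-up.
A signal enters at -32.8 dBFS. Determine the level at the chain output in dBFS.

Stage 1: 12 dB above -44.8 dBFS, reduced 6:1 to 2 dB above → -42.8 dBFS.
Stage 2: below threshold (-42.8 ≤ -37.5); passes unchanged; make-up brings it to -38.8 dBFS.
Stage 3: -38.8 dBFS is at or below the -24 dBFS threshold — no compression; make-up brings it to -34.8 dBFS.

-34.8 dBFS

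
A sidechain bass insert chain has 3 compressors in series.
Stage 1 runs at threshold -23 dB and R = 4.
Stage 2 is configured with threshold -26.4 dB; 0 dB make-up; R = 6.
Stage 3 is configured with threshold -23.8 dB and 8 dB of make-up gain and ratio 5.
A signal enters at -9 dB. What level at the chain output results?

-17.25 dB

Stage 1: overshoot 14 dB → 14/4 = 3.5 dB → -19.5 dB.
Stage 2: overshoot 6.9 dB → 6.9/6 = 1.15 dB → -25.25 dB.
Stage 3: -25.25 dB is at or below the -23.8 dB threshold — no compression; make-up brings it to -17.25 dB.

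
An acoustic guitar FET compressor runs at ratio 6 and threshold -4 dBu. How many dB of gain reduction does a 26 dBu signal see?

The signal is 30 dB above threshold.
After 6:1 compression the overshoot becomes 30/6 = 5 dB.
GR = overshoot in − overshoot out = 30 − 5 = 25 dB.

25 dB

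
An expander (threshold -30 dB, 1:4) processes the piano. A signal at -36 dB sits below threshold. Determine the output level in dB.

The input is 6 dB below the -30 dB threshold.
A 1:4 expander multiplies undershoot by 4: 6 × 4 = 24 dB below threshold.
Output = -30 − 24 = -54 dB.

-54 dB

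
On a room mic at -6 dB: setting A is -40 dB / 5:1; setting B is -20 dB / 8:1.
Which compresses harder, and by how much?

A: GR = 34 − 34/5 = 27.2 dB.
B: GR = 14 − 14/8 = 12.25 dB.
A applies 14.95 dB more gain reduction.

A, by 14.95 dB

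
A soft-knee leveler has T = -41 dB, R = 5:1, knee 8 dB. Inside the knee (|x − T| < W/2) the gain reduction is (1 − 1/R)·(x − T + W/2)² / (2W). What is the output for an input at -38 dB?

x − T + W/2 = -38 − (-41) + 4 = 7.
GR = (1 − 1/5) × 7² / 16 = 0.8 × 49 / 16 = 2.45 dB.
Output = -38 − 2.45 = -40.45 dB.

-40.45 dB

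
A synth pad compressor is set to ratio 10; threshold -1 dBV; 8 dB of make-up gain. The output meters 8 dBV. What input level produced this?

Stripping the +8 dB make-up gives 0 dBV at the gain stage.
The compressed level sits 0 − (-1) = 1 dB over threshold.
Input overshoot = R × output overshoot = 10 dB → input = -1 + 10 = 9 dBV.

9 dBV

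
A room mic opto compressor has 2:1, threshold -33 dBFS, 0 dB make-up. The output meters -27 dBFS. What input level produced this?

-21 dBFS

That's 6 dB above the -33 dBFS threshold.
Undo the ratio: input overshoot = 6 × 2 = 12 dB, giving input = -21 dBFS.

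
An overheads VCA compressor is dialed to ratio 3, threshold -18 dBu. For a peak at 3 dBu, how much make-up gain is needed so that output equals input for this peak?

14 dB

Without make-up, output = threshold + overshoot/3 = -18 + 7 = -11 dBu.
Gap to target: 14 dB.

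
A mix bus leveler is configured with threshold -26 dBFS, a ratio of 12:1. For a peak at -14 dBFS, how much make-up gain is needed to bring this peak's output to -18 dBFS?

7 dB

Overshoot 12 dB → 12/12 = 1 dB after compression, so the compressed level is -26 + 1 = -25 dBFS.
Make-up = target − compressed = -18 − (-25) = 7 dB.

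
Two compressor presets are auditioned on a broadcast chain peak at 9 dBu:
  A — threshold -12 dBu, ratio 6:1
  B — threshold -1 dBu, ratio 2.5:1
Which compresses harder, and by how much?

A, by 11.5 dB

A: 21 dB over, compressed to 3.5 dB over, so 17.5 dB of GR.
B: 10 dB over, compressed to 4 dB over, so 6 dB of GR.
Difference: 11.5 dB in favour of A.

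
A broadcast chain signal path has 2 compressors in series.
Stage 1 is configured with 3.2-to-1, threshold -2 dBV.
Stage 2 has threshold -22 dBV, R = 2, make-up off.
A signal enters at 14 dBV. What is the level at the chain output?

Stage 1: 14 dBV is 16 dB over -2 dBV; at 3.2:1 that becomes 5 dB over, giving 3 dBV.
Stage 2: 25 dB above -22 dBV, reduced 2:1 to 12.5 dB above → -9.5 dBV.

-9.5 dBV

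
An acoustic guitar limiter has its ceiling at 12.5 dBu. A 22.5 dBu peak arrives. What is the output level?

12.5 dBu

The limiter clamps the peak to its 12.5 dBu ceiling.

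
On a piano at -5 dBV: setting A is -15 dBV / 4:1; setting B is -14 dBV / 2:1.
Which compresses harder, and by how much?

A: GR = 10 − 10/4 = 7.5 dB.
B: GR = 9 − 9/2 = 4.5 dB.
Difference: 3 dB in favour of A.

A, by 3 dB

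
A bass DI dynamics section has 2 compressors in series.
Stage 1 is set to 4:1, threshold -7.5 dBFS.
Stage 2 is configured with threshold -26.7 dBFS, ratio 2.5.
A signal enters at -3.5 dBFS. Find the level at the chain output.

Stage 1: overshoot 4 dB → 4/4 = 1 dB → -6.5 dBFS.
Stage 2: overshoot 20.2 dB → 20.2/2.5 = 8.08 dB → -18.62 dBFS.

-18.62 dBFS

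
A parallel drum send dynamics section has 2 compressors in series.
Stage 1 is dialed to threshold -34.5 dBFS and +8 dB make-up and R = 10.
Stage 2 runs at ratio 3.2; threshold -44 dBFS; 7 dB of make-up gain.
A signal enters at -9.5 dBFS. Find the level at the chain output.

Stage 1: 25 dB above -34.5 dBFS, reduced 10:1 to 2.5 dB above → -32 dBFS; +8 dB make-up → -24 dBFS.
Stage 2: 20 dB above -44 dBFS, reduced 3.2:1 to 6.25 dB above → -37.75 dBFS; +7 dB make-up → -30.75 dBFS.

-30.75 dBFS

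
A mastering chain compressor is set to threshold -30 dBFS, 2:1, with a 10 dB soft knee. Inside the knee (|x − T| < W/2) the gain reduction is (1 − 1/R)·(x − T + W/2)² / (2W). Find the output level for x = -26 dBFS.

-28.025 dBFS

x − T + W/2 = -26 − (-30) + 5 = 9.
GR = (1 − 1/2) × 9² / 20 = 0.5 × 81 / 20 = 2.025 dB.
Output = -26 − 2.025 = -28.025 dBFS.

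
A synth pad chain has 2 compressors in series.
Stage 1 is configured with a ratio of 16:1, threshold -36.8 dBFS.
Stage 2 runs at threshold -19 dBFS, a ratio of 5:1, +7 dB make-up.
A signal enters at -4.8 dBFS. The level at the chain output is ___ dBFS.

-27.8 dBFS

Stage 1: -4.8 dBFS is 32 dB over -36.8 dBFS; at 16:1 that becomes 2 dB over, giving -34.8 dBFS.
Stage 2: -34.8 dBFS ≤ -19 dBFS, so stage 2 doesn't engage; make-up brings it to -27.8 dBFS.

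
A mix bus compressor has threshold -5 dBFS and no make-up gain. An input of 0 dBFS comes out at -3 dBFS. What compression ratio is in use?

Input overshoot = 0 − (-5) = 5 dB; output overshoot = -3 − (-5) = 2 dB.
Ratio = 5 / 2 = 2.5.

2.5:1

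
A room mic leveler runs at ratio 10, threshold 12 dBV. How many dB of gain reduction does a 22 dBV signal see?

Overshoot = 22 − 12 = 10 dB.
A 10:1 ratio leaves 1 dB of that excess.
Gain reduction = 10 − 1 = 9 dB.

9 dB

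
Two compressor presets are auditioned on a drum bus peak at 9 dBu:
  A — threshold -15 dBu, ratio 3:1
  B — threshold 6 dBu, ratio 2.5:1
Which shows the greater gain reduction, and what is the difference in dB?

A: GR = 24 − 24/3 = 16 dB.
B: GR = 3 − 3/2.5 = 1.8 dB.
A reduces 14.2 dB more.

A, by 14.2 dB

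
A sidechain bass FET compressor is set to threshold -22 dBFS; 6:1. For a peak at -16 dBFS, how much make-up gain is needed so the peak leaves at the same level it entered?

Overshoot 6 dB → 6/6 = 1 dB after compression, so the compressed level is -22 + 1 = -21 dBFS.
Make-up = target − compressed = -16 − (-21) = 5 dB.

5 dB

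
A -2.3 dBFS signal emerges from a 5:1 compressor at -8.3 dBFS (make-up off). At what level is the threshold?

Input is 7.5 dB above T (since output overshoot × R = input overshoot: (-8.3 − T)·5 = -2.3 − T gives T = -9.8 dBFS).
Check: -9.8 + (-2.3 − (-9.8))/5 = -9.8 + 1.5 = -8.3 dBFS. ✓

-9.8 dBFS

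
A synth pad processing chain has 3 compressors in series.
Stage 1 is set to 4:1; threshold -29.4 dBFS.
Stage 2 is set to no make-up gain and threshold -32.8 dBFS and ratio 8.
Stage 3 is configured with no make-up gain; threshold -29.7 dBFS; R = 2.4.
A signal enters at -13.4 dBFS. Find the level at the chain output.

-31.875 dBFS

Stage 1: -13.4 dBFS is 16 dB over -29.4 dBFS; at 4:1 that becomes 4 dB over, giving -25.4 dBFS.
Stage 2: -25.4 dBFS is 7.4 dB over -32.8 dBFS; at 8:1 that becomes 0.925 dB over, giving -31.875 dBFS.
Stage 3: -31.875 dBFS is at or below the -29.7 dBFS threshold — no compression; output -31.875 dBFS.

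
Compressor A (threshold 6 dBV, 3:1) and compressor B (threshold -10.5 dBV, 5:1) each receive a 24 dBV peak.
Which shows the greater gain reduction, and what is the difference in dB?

A: GR = 18 − 18/3 = 12 dB.
B: GR = 34.5 − 34.5/5 = 27.6 dB.
Difference: 15.6 dB in favour of B.

B, by 15.6 dB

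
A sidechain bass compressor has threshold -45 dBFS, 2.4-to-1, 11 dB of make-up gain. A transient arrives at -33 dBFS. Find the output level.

-29 dBFS

The input is 12 dB above the -45 dBFS threshold.
The 12 dB excess becomes 5 dB after 2.4:1 reduction.
That puts the output at -40 dBFS; make-up adds 11 dB, giving -29 dBFS.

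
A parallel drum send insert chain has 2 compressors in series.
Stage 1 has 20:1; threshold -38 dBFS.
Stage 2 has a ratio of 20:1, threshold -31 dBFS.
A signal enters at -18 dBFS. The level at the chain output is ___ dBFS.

-37 dBFS

Stage 1: -18 dBFS is 20 dB over -38 dBFS; at 20:1 that becomes 1 dB over, giving -37 dBFS.
Stage 2: -37 dBFS ≤ -31 dBFS, so stage 2 doesn't engage; output -37 dBFS.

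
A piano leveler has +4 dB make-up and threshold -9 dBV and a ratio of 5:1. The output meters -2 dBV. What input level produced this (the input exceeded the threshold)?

Before make-up, the level was -2 − 4 = -6 dBV.
That's 3 dB above the -9 dBV threshold.
Undo the ratio: input overshoot = 3 × 5 = 15 dB, giving input = 6 dBV.

6 dBV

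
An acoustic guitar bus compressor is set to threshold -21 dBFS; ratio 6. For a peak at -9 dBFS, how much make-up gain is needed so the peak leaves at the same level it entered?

The peak compresses to -21 + 12/6 = -19 dBFS.
To reach -9 dBFS requires -9 − (-19) = 10 dB of make-up.

10 dB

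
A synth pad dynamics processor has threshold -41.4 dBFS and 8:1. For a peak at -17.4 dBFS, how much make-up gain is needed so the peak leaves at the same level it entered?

21 dB

Overshoot 24 dB → 24/8 = 3 dB after compression, so the compressed level is -41.4 + 3 = -38.4 dBFS.
Make-up = target − compressed = -17.4 − (-38.4) = 21 dB.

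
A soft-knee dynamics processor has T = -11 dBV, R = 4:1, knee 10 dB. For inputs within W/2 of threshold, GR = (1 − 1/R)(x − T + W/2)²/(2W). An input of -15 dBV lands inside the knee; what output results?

x − T + W/2 = -15 − (-11) + 5 = 1.
GR = (1 − 1/4) × 1² / 20 = 0.75 × 1 / 20 = 0.0375 dB.
Output = -15 − 0.0375 = -15.0375 dBV.

-15.0375 dBV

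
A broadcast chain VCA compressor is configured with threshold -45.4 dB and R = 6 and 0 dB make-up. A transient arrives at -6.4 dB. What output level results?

Overshoot: -6.4 − (-45.4) = 39 dB.
The 39 dB excess becomes 6.5 dB after 6:1 reduction.
So the level is -45.4 + 6.5 = -38.9 dB.

-38.9 dB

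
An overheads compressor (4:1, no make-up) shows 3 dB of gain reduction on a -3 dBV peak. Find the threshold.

Input is 4 dB above T (since output overshoot × R = input overshoot: (-6 − T)·4 = -3 − T gives T = -7 dBV).
Check: -7 + (-3 − (-7))/4 = -7 + 1 = -6 dBV. ✓

-7 dBV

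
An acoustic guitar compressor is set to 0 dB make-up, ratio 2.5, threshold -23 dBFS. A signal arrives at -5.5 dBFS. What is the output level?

The input is 17.5 dB above the -23 dBFS threshold.
The 17.5 dB excess becomes 7 dB after 2.5:1 reduction.
So the level is -23 + 7 = -16 dBFS.

-16 dBFS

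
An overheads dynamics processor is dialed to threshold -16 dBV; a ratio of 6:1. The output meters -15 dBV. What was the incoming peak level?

The compressed level sits -15 − (-16) = 1 dB over threshold.
Before 6:1 compression the overshoot was 1 × 6 = 6 dB, so input = -16 + 6 = -10 dBV.

-10 dBV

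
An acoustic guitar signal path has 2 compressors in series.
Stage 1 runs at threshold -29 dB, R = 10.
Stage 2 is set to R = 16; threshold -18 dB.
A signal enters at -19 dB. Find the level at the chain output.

-28 dB

Stage 1: -19 dB is 10 dB over -29 dB; at 10:1 that becomes 1 dB over, giving -28 dB.
Stage 2: below threshold (-28 ≤ -18); passes unchanged; output -28 dB.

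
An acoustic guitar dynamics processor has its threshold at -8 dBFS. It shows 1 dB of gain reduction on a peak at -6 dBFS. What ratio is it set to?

Input overshoot = -6 − (-8) = 2 dB.
Output overshoot = 2 − 1 = 1 dB.
Ratio = input overshoot / output overshoot = 2 / 1 = 2.

2:1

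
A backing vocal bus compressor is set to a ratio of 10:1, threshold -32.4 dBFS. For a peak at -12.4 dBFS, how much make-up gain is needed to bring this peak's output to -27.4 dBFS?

The peak compresses to -32.4 + 20/10 = -30.4 dBFS.
To reach -27.4 dBFS requires -27.4 − (-30.4) = 3 dB of make-up.

3 dB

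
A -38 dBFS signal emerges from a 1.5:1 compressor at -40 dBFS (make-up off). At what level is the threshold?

Let T be the threshold. Output overshoot = (input overshoot)/R, so -40 − T = (-38 − T)/1.5.
1.5·(-40 − T) = -38 − T → 0.5·T = -60 − (-38) = -22.
T = -22/0.5 = -44 dBFS.

-44 dBFS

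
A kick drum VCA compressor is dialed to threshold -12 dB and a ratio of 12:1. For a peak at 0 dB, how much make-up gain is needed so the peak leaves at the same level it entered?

11 dB

Without make-up, output = threshold + overshoot/12 = -12 + 1 = -11 dB.
Gap to target: 11 dB.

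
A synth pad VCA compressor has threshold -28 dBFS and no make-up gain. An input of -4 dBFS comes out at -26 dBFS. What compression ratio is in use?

12:1

Input overshoot = -4 − (-28) = 24 dB; output overshoot = -26 − (-28) = 2 dB.
Ratio = 24 / 2 = 12.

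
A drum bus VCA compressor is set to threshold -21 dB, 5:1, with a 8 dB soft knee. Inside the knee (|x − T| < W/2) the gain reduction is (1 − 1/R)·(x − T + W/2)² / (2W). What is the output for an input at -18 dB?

x − T + W/2 = -18 − (-21) + 4 = 7.
GR = (1 − 1/5) × 7² / 16 = 0.8 × 49 / 16 = 2.45 dB.
Output = -18 − 2.45 = -20.45 dB.

-20.45 dB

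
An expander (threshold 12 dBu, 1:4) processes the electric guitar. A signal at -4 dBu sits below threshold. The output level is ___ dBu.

-52 dBu

Undershoot = 12 − (-4) = 16 dB.
At 1:4, that expands to 64 dB under threshold.
Output = 12 − 64 = -52 dBu.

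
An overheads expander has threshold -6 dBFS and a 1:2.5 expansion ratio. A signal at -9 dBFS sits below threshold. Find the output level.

Undershoot = (-6) − (-9) = 3 dB.
At 1:2.5, that expands to 7.5 dB under threshold.
Output = -6 − 7.5 = -13.5 dBFS.

-13.5 dBFS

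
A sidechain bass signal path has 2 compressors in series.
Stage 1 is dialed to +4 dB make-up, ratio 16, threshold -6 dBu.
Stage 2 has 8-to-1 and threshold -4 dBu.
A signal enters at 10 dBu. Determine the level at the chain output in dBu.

-3.625 dBu

Stage 1: 10 dBu is 16 dB over -6 dBu; at 16:1 that becomes 1 dB over, giving -5 dBu; +4 dB make-up → -1 dBu.
Stage 2: 3 dB above -4 dBu, reduced 8:1 to 0.375 dB above → -3.625 dBu.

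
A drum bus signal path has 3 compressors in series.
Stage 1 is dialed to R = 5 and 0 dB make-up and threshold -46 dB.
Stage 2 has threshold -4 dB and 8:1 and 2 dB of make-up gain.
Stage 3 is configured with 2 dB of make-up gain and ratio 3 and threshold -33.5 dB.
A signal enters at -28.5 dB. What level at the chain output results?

-38.5 dB

Stage 1: -28.5 dB is 17.5 dB over -46 dB; at 5:1 that becomes 3.5 dB over, giving -42.5 dB.
Stage 2: below threshold (-42.5 ≤ -4); passes unchanged; make-up brings it to -40.5 dB.
Stage 3: below threshold (-40.5 ≤ -33.5); passes unchanged; make-up brings it to -38.5 dB.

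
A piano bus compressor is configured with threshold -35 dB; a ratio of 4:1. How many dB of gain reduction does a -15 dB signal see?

The signal is 20 dB above threshold.
After 4:1 compression the overshoot becomes 20/4 = 5 dB.
So the signal is attenuated by 20 − 5 = 15 dB.

15 dB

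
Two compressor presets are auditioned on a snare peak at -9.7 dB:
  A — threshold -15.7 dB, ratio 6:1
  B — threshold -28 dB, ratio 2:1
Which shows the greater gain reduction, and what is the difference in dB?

A: overshoot 6 dB → output overshoot 1 dB → GR 5 dB.
B: overshoot 18.3 dB → output overshoot 9.15 dB → GR 9.15 dB.
B reduces 4.15 dB more.

B, by 4.15 dB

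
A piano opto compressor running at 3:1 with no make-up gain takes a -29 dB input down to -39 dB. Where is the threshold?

Let T be the threshold. Output overshoot = (input overshoot)/R, so -39 − T = (-29 − T)/3.
3·(-39 − T) = -29 − T → 2·T = -117 − (-29) = -88.
T = -88/2 = -44 dB.

-44 dB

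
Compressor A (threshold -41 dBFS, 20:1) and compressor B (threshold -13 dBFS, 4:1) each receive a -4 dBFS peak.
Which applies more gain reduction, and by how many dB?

A, by 28.4 dB

A: overshoot 37 dB → output overshoot 1.85 dB → GR 35.15 dB.
B: overshoot 9 dB → output overshoot 2.25 dB → GR 6.75 dB.
A applies 28.4 dB more gain reduction.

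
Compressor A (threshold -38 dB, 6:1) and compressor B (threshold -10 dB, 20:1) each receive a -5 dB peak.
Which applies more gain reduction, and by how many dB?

A: 33 dB over, compressed to 5.5 dB over, so 27.5 dB of GR.
B: 5 dB over, compressed to 0.25 dB over, so 4.75 dB of GR.
Difference: 22.75 dB in favour of A.

A, by 22.75 dB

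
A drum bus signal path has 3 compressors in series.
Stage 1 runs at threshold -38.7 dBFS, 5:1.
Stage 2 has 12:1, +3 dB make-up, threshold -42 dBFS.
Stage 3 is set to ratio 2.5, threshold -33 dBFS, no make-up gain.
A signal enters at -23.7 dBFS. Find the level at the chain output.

-38.475 dBFS

Stage 1: 15 dB above -38.7 dBFS, reduced 5:1 to 3 dB above → -35.7 dBFS.
Stage 2: -35.7 dBFS is 6.3 dB over -42 dBFS; at 12:1 that becomes 0.525 dB over, giving -41.475 dBFS; +3 dB make-up → -38.475 dBFS.
Stage 3: -38.475 dBFS is at or below the -33 dBFS threshold — no compression; output -38.475 dBFS.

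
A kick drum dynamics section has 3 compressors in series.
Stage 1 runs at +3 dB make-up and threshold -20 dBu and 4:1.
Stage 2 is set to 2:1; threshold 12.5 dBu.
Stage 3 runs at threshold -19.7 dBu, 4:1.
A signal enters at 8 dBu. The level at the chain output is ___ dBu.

Stage 1: overshoot 28 dB → 28/4 = 7 dB → -13 dBu; +3 dB make-up → -10 dBu.
Stage 2: below threshold (-10 ≤ 12.5); passes unchanged; output -10 dBu.
Stage 3: -10 dBu is 9.7 dB over -19.7 dBu; at 4:1 that becomes 2.425 dB over, giving -17.275 dBu.

-17.275 dBu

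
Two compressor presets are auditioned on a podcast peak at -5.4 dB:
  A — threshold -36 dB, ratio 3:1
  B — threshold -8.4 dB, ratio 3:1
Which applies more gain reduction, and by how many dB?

A, by 18.4 dB

A: GR = 30.6 − 30.6/3 = 20.4 dB.
B: GR = 3 − 3/3 = 2 dB.
A applies 18.4 dB more gain reduction.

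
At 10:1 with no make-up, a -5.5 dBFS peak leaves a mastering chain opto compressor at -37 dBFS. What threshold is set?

Let T be the threshold. Output overshoot = (input overshoot)/R, so -37 − T = (-5.5 − T)/10.
10·(-37 − T) = -5.5 − T → 9·T = -370 − (-5.5) = -364.5.
T = -364.5/9 = -40.5 dBFS.

-40.5 dBFS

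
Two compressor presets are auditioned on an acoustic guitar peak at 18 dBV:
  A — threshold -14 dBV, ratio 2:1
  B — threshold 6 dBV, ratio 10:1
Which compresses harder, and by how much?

A: overshoot 32 dB → output overshoot 16 dB → GR 16 dB.
B: overshoot 12 dB → output overshoot 1.2 dB → GR 10.8 dB.
A reduces 5.2 dB more.

A, by 5.2 dB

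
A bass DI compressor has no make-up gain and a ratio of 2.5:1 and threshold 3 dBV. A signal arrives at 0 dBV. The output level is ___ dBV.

0 dBV

0 dBV is 3 dB below the 3 dBV threshold, so no gain reduction is applied.
Output = input = 0 dBV.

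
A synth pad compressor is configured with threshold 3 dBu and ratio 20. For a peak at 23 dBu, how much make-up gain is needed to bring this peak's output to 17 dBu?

13 dB

Without make-up, output = threshold + overshoot/20 = 3 + 1 = 4 dBu.
Gap to target: 13 dB.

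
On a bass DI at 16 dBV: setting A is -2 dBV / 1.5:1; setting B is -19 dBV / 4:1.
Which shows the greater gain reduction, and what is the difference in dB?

B, by 20.25 dB

A: overshoot 18 dB → output overshoot 12 dB → GR 6 dB.
B: overshoot 35 dB → output overshoot 8.75 dB → GR 26.25 dB.
B reduces 20.25 dB more.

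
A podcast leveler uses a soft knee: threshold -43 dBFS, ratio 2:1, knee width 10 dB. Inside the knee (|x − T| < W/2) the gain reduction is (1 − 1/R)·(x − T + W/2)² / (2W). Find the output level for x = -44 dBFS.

-44.4 dBFS

x − T + W/2 = -44 − (-43) + 5 = 4.
GR = (1 − 1/2) × 4² / 20 = 0.5 × 16 / 20 = 0.4 dB.
Output = -44 − 0.4 = -44.4 dBFS.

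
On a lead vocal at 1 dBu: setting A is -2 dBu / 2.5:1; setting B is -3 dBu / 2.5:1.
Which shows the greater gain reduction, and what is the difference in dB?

A: GR = 3 − 3/2.5 = 1.8 dB.
B: GR = 4 − 4/2.5 = 2.4 dB.
B applies 0.6 dB more gain reduction.

B, by 0.6 dB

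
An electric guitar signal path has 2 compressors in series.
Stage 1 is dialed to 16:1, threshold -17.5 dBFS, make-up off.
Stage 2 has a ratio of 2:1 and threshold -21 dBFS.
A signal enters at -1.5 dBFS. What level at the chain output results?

-18.75 dBFS

Stage 1: 16 dB above -17.5 dBFS, reduced 16:1 to 1 dB above → -16.5 dBFS.
Stage 2: 4.5 dB above -21 dBFS, reduced 2:1 to 2.25 dB above → -18.75 dBFS.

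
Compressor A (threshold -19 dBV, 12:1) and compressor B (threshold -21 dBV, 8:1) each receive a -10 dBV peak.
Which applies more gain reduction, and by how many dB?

A: GR = 9 − 9/12 = 8.25 dB.
B: GR = 11 − 11/8 = 9.625 dB.
B reduces 1.375 dB more.

B, by 1.375 dB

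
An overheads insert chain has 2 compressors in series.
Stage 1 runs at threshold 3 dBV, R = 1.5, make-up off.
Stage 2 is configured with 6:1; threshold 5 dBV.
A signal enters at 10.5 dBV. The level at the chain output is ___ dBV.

5.5 dBV

Stage 1: 7.5 dB above 3 dBV, reduced 1.5:1 to 5 dB above → 8 dBV.
Stage 2: overshoot 3 dB → 3/6 = 0.5 dB → 5.5 dBV.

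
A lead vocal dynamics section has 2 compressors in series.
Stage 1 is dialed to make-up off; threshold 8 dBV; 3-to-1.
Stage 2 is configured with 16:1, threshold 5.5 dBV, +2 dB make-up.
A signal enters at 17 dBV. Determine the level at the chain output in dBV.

Stage 1: 9 dB above 8 dBV, reduced 3:1 to 3 dB above → 11 dBV.
Stage 2: 5.5 dB above 5.5 dBV, reduced 16:1 to 0.34375 dB above → 5.84375 dBV; +2 dB make-up → 7.84375 dBV.

7.84375 dBV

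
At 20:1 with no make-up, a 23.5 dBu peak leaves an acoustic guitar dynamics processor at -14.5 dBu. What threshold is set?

-16.5 dBu

Input is 40 dB above T (since output overshoot × R = input overshoot: (-14.5 − T)·20 = 23.5 − T gives T = -16.5 dBu).
Check: -16.5 + (23.5 − (-16.5))/20 = -16.5 + 2 = -14.5 dBu. ✓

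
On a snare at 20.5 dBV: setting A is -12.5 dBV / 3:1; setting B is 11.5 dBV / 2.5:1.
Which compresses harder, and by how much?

A: overshoot 33 dB → output overshoot 11 dB → GR 22 dB.
B: overshoot 9 dB → output overshoot 3.6 dB → GR 5.4 dB.
Difference: 16.6 dB in favour of A.

A, by 16.6 dB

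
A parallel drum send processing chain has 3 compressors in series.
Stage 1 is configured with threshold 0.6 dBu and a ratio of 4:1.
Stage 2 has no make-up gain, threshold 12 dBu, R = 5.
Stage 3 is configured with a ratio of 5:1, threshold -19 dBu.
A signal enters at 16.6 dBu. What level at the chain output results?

Stage 1: 16 dB above 0.6 dBu, reduced 4:1 to 4 dB above → 4.6 dBu.
Stage 2: 4.6 dBu is at or below the 12 dBu threshold — no compression; output 4.6 dBu.
Stage 3: overshoot 23.6 dB → 23.6/5 = 4.72 dB → -14.28 dBu.

-14.28 dBu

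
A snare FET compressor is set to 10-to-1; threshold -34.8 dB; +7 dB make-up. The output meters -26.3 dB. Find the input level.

-19.8 dB

Remove make-up: -26.3 − 7 = -33.3 dB.
The compressed level sits -33.3 − (-34.8) = 1.5 dB over threshold.
Undo the ratio: input overshoot = 1.5 × 10 = 15 dB, giving input = -19.8 dB.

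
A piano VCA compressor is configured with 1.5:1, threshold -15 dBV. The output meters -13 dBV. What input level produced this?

Post-compression overshoot = -13 − (-15) = 2 dB.
Input overshoot = R × output overshoot = 3 dB → input = -15 + 3 = -12 dBV.

-12 dBV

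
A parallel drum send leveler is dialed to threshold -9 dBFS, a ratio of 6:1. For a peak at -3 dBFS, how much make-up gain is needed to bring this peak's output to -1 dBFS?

7 dB

Overshoot 6 dB → 6/6 = 1 dB after compression, so the compressed level is -9 + 1 = -8 dBFS.
Make-up = target − compressed = -1 − (-8) = 7 dB.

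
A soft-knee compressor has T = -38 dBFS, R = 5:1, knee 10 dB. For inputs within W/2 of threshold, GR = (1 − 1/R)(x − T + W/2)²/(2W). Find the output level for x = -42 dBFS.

-42.04 dBFS

x − T + W/2 = -42 − (-38) + 5 = 1.
GR = (1 − 1/5) × 1² / 20 = 0.8 × 1 / 20 = 0.04 dB.
Output = -42 − 0.04 = -42.04 dBFS.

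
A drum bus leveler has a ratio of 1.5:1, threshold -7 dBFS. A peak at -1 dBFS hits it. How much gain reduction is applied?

2 dB

The signal is 6 dB above threshold.
A 1.5:1 ratio leaves 4 dB of that excess.
Gain reduction = 6 − 4 = 2 dB.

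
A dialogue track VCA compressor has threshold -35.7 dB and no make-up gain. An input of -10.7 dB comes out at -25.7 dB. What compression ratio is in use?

2.5:1

Input overshoot = -10.7 − (-35.7) = 25 dB; output overshoot = -25.7 − (-35.7) = 10 dB.
Ratio = 25 / 10 = 2.5.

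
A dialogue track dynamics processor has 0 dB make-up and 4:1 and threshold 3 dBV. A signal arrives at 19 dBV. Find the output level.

7 dBV

The input is 16 dB above the 3 dBV threshold.
4:1 compression reduces that to 16/4 = 4 dB over.
Output = 3 + 4 = 7 dBV.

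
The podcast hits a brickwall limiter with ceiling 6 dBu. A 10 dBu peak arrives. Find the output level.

The limiter clamps the peak to its 6 dBu ceiling.

6 dBu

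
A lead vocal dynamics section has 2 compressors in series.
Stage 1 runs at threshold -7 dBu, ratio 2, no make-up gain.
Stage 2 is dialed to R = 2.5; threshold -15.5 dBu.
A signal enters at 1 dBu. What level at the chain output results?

-10.5 dBu

Stage 1: 1 dBu is 8 dB over -7 dBu; at 2:1 that becomes 4 dB over, giving -3 dBu.
Stage 2: -3 dBu is 12.5 dB over -15.5 dBu; at 2.5:1 that becomes 5 dB over, giving -10.5 dBu.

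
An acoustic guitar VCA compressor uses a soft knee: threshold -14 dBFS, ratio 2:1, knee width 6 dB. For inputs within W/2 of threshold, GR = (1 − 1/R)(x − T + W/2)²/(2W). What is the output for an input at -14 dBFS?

x − T + W/2 = -14 − (-14) + 3 = 3.
GR = (1 − 1/2) × 3² / 12 = 0.5 × 9 / 12 = 0.375 dB.
Output = -14 − 0.375 = -14.375 dBFS.

-14.375 dBFS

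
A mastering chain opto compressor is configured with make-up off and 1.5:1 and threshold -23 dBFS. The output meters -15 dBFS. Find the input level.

-11 dBFS

The compressed level sits -15 − (-23) = 8 dB over threshold.
Undo the ratio: input overshoot = 8 × 1.5 = 12 dB, giving input = -11 dBFS.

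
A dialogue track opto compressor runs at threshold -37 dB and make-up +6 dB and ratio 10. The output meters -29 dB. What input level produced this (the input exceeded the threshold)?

Remove make-up: -29 − 6 = -35 dB.
Post-compression overshoot = -35 − (-37) = 2 dB.
Undo the ratio: input overshoot = 2 × 10 = 20 dB, giving input = -17 dB.

-17 dB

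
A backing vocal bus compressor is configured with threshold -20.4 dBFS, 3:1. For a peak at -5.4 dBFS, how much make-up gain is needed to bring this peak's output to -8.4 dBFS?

Without make-up, output = threshold + overshoot/3 = -20.4 + 5 = -15.4 dBFS.
Gap to target: 7 dB.

7 dB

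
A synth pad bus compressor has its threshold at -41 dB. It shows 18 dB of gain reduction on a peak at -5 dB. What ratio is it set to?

Input overshoot = -5 − (-41) = 36 dB.
Output overshoot = 36 − 18 = 18 dB.
Ratio = input overshoot / output overshoot = 36 / 18 = 2.

2:1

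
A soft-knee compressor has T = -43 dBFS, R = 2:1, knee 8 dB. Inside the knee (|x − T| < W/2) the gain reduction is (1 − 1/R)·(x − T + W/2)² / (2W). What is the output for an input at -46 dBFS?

x − T + W/2 = -46 − (-43) + 4 = 1.
GR = (1 − 1/2) × 1² / 16 = 0.5 × 1 / 16 = 0.03125 dB.
Output = -46 − 0.03125 = -46.03125 dBFS.

-46.03125 dBFS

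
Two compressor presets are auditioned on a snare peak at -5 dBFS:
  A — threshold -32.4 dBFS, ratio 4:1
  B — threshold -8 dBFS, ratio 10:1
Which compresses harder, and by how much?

A, by 17.85 dB

A: GR = 27.4 − 27.4/4 = 20.55 dB.
B: GR = 3 − 3/10 = 2.7 dB.
Difference: 17.85 dB in favour of A.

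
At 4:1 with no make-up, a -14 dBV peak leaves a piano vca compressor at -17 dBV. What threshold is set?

-18 dBV

Input is 4 dB above T (since output overshoot × R = input overshoot: (-17 − T)·4 = -14 − T gives T = -18 dBV).
Check: -18 + (-14 − (-18))/4 = -18 + 1 = -17 dBV. ✓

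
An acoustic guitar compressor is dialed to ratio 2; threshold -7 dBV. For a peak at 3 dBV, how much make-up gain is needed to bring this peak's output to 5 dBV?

7 dB

Overshoot 10 dB → 10/2 = 5 dB after compression, so the compressed level is -7 + 5 = -2 dBV.
Make-up = target − compressed = 5 − (-2) = 7 dB.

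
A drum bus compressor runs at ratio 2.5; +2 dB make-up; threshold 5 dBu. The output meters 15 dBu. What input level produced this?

Remove make-up: 15 − 2 = 13 dBu.
That's 8 dB above the 5 dBu threshold.
Input overshoot = R × output overshoot = 20 dB → input = 5 + 20 = 25 dBu.

25 dBu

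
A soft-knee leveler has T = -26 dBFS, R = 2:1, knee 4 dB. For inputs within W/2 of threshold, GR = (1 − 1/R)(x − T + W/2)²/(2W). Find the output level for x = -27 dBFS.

-27.0625 dBFS

x − T + W/2 = -27 − (-26) + 2 = 1.
GR = (1 − 1/2) × 1² / 8 = 0.5 × 1 / 8 = 0.0625 dB.
Output = -27 − 0.0625 = -27.0625 dBFS.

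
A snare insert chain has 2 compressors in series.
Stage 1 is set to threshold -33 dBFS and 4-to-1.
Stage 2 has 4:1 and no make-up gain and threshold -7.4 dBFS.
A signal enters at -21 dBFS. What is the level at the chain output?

-30 dBFS

Stage 1: 12 dB above -33 dBFS, reduced 4:1 to 3 dB above → -30 dBFS.
Stage 2: below threshold (-30 ≤ -7.4); passes unchanged; output -30 dBFS.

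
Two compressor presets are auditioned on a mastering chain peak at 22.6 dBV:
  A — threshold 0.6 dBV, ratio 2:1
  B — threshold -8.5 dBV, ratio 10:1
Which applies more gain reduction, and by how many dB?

A: GR = 22 − 22/2 = 11 dB.
B: GR = 31.1 − 31.1/10 = 27.99 dB.
B applies 16.99 dB more gain reduction.

B, by 16.99 dB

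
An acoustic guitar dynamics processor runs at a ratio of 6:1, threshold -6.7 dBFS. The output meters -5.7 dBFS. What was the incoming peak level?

-0.7 dBFS

That's 1 dB above the -6.7 dBFS threshold.
Undo the ratio: input overshoot = 1 × 6 = 6 dB, giving input = -0.7 dBFS.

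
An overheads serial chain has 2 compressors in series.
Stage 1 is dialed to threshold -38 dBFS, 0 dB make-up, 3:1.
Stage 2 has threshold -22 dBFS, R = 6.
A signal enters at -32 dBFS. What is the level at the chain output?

Stage 1: -32 dBFS is 6 dB over -38 dBFS; at 3:1 that becomes 2 dB over, giving -36 dBFS.
Stage 2: below threshold (-36 ≤ -22); passes unchanged; output -36 dBFS.

-36 dBFS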